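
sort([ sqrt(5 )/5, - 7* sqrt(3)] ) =[  -  7 * sqrt( 3 ),sqrt(5)/5 ]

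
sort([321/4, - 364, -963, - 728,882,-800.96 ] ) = [ - 963,-800.96 , - 728, - 364 , 321/4,882] 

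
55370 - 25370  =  30000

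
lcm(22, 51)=1122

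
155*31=4805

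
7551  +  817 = 8368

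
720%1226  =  720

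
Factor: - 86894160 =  - 2^4*3^1*5^1 * 362059^1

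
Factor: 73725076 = 2^2*29^1*257^1*2473^1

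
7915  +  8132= 16047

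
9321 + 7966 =17287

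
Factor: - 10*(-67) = 670 = 2^1*5^1 * 67^1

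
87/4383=29/1461 = 0.02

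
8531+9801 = 18332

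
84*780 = 65520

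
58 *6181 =358498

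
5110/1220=511/122 = 4.19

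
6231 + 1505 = 7736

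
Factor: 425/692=2^( - 2 )*5^2*  17^1*173^(-1)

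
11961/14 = 11961/14 = 854.36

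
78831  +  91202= 170033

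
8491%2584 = 739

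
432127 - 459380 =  - 27253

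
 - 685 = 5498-6183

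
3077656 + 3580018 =6657674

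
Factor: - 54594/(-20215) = 2^1*3^4 *5^(-1 )*13^( - 1 )*311^( - 1 )*337^1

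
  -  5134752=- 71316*72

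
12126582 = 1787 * 6786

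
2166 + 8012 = 10178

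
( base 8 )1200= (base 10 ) 640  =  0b1010000000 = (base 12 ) 454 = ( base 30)la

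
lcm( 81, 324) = 324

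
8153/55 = 148  +  13/55 = 148.24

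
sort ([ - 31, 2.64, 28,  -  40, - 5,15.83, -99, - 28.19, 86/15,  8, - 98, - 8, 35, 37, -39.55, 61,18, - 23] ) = [ - 99,-98, - 40 ,- 39.55,  -  31,-28.19 ,-23, - 8, - 5, 2.64, 86/15, 8,15.83, 18, 28,35, 37,61] 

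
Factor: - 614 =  - 2^1*307^1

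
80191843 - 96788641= - 16596798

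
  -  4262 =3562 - 7824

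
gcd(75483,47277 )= 9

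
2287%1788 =499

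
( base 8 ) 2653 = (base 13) 878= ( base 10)1451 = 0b10110101011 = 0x5ab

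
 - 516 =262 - 778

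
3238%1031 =145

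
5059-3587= 1472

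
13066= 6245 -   -  6821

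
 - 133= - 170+37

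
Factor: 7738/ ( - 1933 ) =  - 2^1*53^1*73^1*1933^( - 1)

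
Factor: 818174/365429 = 2^1*7^1*29^ ( - 1 )*12601^ ( -1)*58441^1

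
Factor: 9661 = 9661^1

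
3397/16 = 212+5/16=212.31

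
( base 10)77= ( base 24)35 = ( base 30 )2h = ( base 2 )1001101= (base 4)1031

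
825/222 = 3+ 53/74 = 3.72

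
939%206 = 115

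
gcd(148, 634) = 2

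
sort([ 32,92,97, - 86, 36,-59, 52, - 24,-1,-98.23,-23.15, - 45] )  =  [ - 98.23, - 86,-59,-45, - 24, - 23.15,-1,32,36,52,92,97]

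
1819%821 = 177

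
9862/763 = 12 + 706/763 = 12.93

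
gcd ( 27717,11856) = 3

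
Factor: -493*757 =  -373201 =-17^1*29^1*757^1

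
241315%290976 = 241315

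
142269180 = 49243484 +93025696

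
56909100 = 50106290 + 6802810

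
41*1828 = 74948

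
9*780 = 7020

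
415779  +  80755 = 496534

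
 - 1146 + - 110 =  -  1256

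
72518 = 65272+7246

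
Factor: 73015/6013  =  5^1*7^( - 1)*17^1 = 85/7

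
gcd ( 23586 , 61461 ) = 3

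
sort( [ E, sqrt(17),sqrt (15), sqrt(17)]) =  [ E , sqrt(15),sqrt( 17) , sqrt(17)]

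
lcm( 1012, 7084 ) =7084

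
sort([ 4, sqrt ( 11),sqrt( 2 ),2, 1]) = [1,  sqrt( 2 ), 2,sqrt( 11 ) , 4]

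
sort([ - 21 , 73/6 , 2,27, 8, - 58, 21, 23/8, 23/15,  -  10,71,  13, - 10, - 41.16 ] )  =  [ - 58 ,  -  41.16, - 21, - 10 ,- 10, 23/15, 2,  23/8,  8,73/6, 13, 21, 27,  71]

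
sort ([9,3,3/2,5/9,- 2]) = [ - 2,5/9, 3/2,  3, 9] 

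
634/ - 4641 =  - 1  +  4007/4641= - 0.14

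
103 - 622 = -519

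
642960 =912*705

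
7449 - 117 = 7332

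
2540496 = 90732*28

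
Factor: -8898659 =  - 7^1* 11^1*163^1*709^1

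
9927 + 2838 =12765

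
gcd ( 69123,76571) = 1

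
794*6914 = 5489716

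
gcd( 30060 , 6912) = 36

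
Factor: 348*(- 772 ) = -2^4* 3^1 *29^1*193^1 = -268656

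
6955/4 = 6955/4= 1738.75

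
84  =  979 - 895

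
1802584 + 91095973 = 92898557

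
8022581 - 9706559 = -1683978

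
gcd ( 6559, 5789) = 7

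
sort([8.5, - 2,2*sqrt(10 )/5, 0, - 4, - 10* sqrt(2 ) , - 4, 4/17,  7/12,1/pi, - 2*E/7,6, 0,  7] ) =[-10* sqrt( 2), - 4, - 4,-2, - 2* E/7, 0,0,4/17, 1/pi,7/12, 2 * sqrt(10) /5,  6 , 7, 8.5] 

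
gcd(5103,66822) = 21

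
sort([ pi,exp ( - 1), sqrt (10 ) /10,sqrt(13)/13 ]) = [sqrt( 13) /13, sqrt( 10)/10, exp(- 1 ), pi] 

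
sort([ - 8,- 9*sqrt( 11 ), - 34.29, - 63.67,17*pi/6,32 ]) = [ - 63.67, - 34.29,-9*sqrt( 11),-8 , 17*pi/6 , 32]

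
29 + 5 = 34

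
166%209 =166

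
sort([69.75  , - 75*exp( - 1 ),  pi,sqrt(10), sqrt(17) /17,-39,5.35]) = [  -  39, - 75*exp( - 1), sqrt(17 )/17, pi,sqrt(10),5.35, 69.75]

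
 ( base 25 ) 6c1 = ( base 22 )883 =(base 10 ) 4051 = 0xfd3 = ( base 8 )7723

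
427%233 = 194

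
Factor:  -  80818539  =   - 3^1*499^1*53987^1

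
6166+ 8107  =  14273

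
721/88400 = 721/88400 = 0.01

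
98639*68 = 6707452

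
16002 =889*18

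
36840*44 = 1620960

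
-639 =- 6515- - 5876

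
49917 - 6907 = 43010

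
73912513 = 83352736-9440223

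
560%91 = 14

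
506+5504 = 6010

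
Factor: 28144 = 2^4*1759^1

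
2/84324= 1/42162 = 0.00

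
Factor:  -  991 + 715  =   - 2^2 * 3^1*23^1 = - 276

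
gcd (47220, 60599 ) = 787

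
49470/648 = 8245/108 = 76.34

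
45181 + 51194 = 96375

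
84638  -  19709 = 64929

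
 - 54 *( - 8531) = 460674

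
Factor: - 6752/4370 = - 3376/2185 = -2^4 * 5^(- 1)* 19^( - 1)*23^ ( - 1) * 211^1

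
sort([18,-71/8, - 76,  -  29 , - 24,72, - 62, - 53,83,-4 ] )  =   [ - 76, - 62 ,-53, - 29,-24 , - 71/8,  -  4,18, 72,83] 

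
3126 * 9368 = 29284368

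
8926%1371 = 700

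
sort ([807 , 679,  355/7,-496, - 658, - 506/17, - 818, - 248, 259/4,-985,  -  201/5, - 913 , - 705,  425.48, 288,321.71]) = [ - 985 , - 913,  -  818, - 705, - 658, - 496,  -  248, - 201/5 , - 506/17,  355/7,259/4,288,321.71, 425.48,679,807]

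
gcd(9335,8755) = 5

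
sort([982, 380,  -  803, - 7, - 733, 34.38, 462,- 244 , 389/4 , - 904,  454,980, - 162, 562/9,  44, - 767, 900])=[-904,-803,- 767 ,-733,-244 ,-162, -7,34.38,44, 562/9, 389/4, 380,454, 462, 900,980,982] 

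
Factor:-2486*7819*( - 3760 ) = 73087007840 = 2^5 * 5^1 * 7^1*11^1*47^1*113^1*1117^1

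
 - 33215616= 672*( - 49428)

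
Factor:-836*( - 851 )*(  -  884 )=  - 628909424 = - 2^4*11^1*13^1 * 17^1*19^1*23^1*37^1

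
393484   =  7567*52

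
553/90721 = 553/90721=0.01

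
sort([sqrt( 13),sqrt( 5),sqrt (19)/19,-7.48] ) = [ - 7.48,sqrt(19)/19, sqrt(5) , sqrt( 13) ]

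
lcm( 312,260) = 1560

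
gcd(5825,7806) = 1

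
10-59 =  -49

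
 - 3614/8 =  - 1807/4 = - 451.75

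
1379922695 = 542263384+837659311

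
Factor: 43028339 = 43028339^1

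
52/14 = 3 + 5/7 = 3.71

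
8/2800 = 1/350 = 0.00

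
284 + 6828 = 7112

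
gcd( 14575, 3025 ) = 275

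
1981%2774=1981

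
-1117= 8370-9487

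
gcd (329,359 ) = 1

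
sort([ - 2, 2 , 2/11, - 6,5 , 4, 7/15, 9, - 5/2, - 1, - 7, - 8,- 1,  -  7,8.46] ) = [- 8,-7,-7,- 6, - 5/2,  -  2, - 1, -1,2/11, 7/15, 2,  4 , 5,8.46,9 ]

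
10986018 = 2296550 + 8689468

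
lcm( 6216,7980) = 590520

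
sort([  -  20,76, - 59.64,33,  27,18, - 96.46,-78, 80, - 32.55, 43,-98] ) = [  -  98, - 96.46,  -  78,-59.64, - 32.55, - 20, 18,27,33, 43, 76, 80 ] 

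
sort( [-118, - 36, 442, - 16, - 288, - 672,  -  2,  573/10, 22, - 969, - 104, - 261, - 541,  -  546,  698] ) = [  -  969,-672,-546,-541, - 288, - 261, - 118, - 104,-36,-16, - 2,22, 573/10,442,698]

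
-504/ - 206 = 252/103 = 2.45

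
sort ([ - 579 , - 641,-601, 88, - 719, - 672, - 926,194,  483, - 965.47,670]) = [-965.47, - 926, - 719,-672 , - 641,- 601 , - 579,88,194, 483,670]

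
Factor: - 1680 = -2^4*3^1*5^1*7^1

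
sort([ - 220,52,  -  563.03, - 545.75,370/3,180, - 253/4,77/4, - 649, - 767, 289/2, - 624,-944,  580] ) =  [ - 944, - 767, - 649, - 624,  -  563.03,  -  545.75, - 220, - 253/4, 77/4,52,370/3,289/2, 180,580 ]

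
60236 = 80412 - 20176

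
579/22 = 579/22 = 26.32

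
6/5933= 6/5933 = 0.00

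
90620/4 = 22655 = 22655.00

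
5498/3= 1832+2/3 = 1832.67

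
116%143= 116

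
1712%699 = 314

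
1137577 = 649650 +487927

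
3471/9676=3471/9676 = 0.36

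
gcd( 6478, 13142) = 2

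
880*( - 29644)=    - 26086720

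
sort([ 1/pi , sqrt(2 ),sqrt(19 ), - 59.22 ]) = [ - 59.22,  1/pi,sqrt(2), sqrt(19) ]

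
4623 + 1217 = 5840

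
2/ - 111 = - 2/111 = - 0.02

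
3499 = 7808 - 4309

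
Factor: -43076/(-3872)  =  89/8 = 2^( - 3)*89^1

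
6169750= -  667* ( - 9250)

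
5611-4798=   813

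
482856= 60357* 8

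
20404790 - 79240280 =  - 58835490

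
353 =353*1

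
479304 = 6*79884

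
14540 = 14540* 1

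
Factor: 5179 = 5179^1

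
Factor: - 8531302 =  - 2^1 * 13^1*328127^1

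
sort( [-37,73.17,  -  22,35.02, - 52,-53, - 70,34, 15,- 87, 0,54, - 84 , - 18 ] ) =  [ - 87, - 84, - 70, - 53, - 52,- 37, - 22,- 18,0,15 , 34, 35.02, 54,73.17]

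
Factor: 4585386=2^1*3^1 * 13^1* 58787^1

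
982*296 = 290672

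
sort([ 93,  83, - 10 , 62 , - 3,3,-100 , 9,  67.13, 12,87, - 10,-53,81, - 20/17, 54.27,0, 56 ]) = [-100,  -  53, - 10,-10, - 3, - 20/17,0, 3, 9, 12, 54.27, 56,62, 67.13, 81, 83, 87, 93] 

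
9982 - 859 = 9123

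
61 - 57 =4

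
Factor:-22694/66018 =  - 3^(  -  1)*7^1*1621^1*11003^( - 1 )=- 11347/33009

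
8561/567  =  15 + 8/81 = 15.10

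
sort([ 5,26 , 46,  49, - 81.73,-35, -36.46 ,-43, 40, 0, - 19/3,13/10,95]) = [  -  81.73,  -  43,-36.46, - 35 , - 19/3, 0, 13/10,5, 26,40, 46, 49,95 ] 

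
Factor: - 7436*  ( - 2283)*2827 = 47992248876 = 2^2*3^1 * 11^2*13^2*257^1 * 761^1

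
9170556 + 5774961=14945517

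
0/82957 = 0 = 0.00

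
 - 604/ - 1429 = 604/1429 = 0.42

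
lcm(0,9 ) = 0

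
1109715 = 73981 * 15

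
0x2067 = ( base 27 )BA6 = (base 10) 8295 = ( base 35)6R0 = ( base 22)h31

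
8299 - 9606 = - 1307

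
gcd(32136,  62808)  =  24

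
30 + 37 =67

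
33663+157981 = 191644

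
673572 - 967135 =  - 293563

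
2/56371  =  2/56371 = 0.00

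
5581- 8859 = -3278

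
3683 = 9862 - 6179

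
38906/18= 2161 + 4/9 = 2161.44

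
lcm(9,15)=45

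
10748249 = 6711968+4036281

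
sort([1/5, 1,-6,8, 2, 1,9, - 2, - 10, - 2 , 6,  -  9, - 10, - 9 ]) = [- 10 ,-10, - 9, - 9, - 6, - 2, - 2, 1/5,1, 1,2, 6, 8, 9 ]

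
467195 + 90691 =557886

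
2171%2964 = 2171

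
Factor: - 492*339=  - 166788 = - 2^2*3^2*41^1*113^1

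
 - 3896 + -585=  - 4481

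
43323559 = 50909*851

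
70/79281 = 70/79281 = 0.00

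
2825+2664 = 5489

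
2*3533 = 7066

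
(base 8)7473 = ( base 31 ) 41O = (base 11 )2A25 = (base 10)3899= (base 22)815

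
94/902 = 47/451 = 0.10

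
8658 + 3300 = 11958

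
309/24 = 12+ 7/8 = 12.88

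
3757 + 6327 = 10084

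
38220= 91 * 420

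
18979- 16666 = 2313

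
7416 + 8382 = 15798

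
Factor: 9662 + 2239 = 11901 = 3^1*3967^1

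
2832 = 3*944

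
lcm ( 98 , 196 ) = 196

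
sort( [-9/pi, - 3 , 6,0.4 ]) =[ - 3, - 9/pi,0.4,6]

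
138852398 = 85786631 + 53065767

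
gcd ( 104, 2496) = 104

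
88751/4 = 22187  +  3/4 = 22187.75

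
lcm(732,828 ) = 50508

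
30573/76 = 30573/76 =402.28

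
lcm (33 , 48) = 528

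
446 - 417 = 29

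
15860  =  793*20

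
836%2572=836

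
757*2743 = 2076451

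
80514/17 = 4736 + 2/17 = 4736.12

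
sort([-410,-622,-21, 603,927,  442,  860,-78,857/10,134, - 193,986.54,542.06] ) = [ - 622,- 410, - 193, - 78,  -  21, 857/10,134, 442,542.06,603,860, 927,986.54 ] 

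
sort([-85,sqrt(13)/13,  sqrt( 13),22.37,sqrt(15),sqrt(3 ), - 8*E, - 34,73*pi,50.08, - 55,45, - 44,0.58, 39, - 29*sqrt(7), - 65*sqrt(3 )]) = [ - 65 * sqrt(3), - 85, - 29*sqrt (7 ), - 55, - 44, - 34, - 8*E, sqrt( 13) /13,  0.58,  sqrt( 3 ),sqrt(13),sqrt(15),22.37,39,45,50.08, 73*pi] 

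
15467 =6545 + 8922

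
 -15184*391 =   -  5936944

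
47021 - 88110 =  - 41089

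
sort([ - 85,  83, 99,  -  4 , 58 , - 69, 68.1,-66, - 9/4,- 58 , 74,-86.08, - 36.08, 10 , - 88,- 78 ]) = [  -  88, - 86.08, - 85 , - 78, - 69, - 66, - 58, - 36.08 ,  -  4, -9/4, 10,58,68.1, 74, 83 , 99 ] 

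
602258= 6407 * 94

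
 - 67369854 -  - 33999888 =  - 33369966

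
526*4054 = 2132404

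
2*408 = 816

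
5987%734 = 115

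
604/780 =151/195 = 0.77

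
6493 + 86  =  6579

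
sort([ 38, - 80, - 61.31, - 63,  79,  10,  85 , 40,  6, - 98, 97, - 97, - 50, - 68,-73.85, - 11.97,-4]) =[ - 98, - 97, - 80 , - 73.85, - 68, - 63,  -  61.31, - 50, - 11.97, - 4,6,10,38, 40, 79,  85 , 97]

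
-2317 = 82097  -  84414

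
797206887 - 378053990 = 419152897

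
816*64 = 52224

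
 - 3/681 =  - 1/227=-  0.00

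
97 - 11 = 86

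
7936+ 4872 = 12808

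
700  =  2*350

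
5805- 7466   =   - 1661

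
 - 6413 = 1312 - 7725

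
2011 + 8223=10234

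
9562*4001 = 38257562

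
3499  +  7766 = 11265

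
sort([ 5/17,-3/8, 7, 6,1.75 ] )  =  [ - 3/8, 5/17,1.75, 6,7 ] 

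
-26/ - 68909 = 26/68909= 0.00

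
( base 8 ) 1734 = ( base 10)988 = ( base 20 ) 298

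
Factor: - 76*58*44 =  - 193952=- 2^5*11^1*19^1 * 29^1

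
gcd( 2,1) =1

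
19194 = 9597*2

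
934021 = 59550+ 874471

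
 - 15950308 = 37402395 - 53352703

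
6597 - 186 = 6411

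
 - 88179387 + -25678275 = - 113857662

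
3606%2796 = 810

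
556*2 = 1112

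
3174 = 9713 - 6539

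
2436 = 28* 87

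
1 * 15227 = 15227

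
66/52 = 33/26 =1.27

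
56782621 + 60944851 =117727472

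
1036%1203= 1036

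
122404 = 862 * 142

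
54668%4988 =4788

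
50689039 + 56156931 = 106845970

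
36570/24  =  1523 + 3/4 =1523.75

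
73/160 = 73/160 = 0.46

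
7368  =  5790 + 1578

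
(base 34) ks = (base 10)708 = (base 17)27B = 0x2C4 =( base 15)323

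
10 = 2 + 8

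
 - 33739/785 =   -  33739/785 = - 42.98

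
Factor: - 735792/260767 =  - 2^4*3^1 *13^ ( - 2 )*1543^ ( - 1)*15329^1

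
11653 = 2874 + 8779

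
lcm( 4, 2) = 4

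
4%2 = 0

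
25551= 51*501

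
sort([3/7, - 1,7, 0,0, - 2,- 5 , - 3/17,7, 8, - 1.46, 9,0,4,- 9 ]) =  [ -9,-5, - 2, - 1.46, - 1, - 3/17, 0, 0,0 , 3/7, 4 , 7,7,8,  9]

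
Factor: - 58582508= - 2^2 * 14645627^1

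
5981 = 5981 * 1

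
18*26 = 468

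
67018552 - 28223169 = 38795383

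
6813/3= 2271 = 2271.00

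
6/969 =2/323 = 0.01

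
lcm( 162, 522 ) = 4698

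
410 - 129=281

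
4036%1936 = 164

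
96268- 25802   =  70466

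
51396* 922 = 47387112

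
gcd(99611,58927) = 1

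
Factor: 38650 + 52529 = 3^3*11^1*307^1 = 91179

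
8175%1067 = 706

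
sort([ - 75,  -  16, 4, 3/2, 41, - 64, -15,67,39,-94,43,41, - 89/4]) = [ - 94, - 75, - 64,  -  89/4, - 16, - 15,3/2,4,39,41, 41, 43,67 ]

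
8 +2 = 10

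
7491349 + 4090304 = 11581653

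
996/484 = 2 + 7/121=2.06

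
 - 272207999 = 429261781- 701469780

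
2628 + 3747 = 6375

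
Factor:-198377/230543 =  - 41^( - 1 )*5623^ ( - 1 ) * 198377^1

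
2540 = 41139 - 38599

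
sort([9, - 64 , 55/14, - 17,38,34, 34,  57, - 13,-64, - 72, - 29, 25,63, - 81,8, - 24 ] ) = [ - 81, - 72,-64,  -  64, - 29, - 24, - 17, - 13,55/14,8, 9,25, 34,34, 38 , 57, 63]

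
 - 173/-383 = 173/383  =  0.45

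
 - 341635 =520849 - 862484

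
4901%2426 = 49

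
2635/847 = 2635/847 = 3.11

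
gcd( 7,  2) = 1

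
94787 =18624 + 76163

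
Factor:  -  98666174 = - 2^1 * 6311^1*7817^1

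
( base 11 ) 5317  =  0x1B7C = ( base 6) 52324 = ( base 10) 7036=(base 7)26341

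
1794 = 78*23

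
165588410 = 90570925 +75017485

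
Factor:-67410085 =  - 5^1 * 1013^1  *13309^1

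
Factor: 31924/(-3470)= - 2^1* 5^ ( - 1)*23^1 = - 46/5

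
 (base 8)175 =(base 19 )6B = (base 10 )125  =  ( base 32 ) 3t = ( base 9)148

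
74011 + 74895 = 148906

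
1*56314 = 56314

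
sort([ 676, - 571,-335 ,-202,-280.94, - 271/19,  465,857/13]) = [ - 571 , - 335, -280.94,-202, - 271/19,857/13, 465,676] 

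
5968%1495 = 1483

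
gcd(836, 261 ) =1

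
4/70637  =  4/70637 = 0.00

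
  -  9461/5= - 9461/5 = - 1892.20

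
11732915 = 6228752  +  5504163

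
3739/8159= 3739/8159  =  0.46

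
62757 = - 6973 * (-9)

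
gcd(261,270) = 9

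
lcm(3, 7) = 21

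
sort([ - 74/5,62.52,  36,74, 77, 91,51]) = [- 74/5, 36, 51, 62.52, 74,77 , 91 ] 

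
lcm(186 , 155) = 930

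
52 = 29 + 23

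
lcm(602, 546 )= 23478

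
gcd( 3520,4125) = 55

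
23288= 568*41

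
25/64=25/64 = 0.39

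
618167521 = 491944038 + 126223483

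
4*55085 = 220340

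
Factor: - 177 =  - 3^1*59^1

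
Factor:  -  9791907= - 3^1*41^1*79609^1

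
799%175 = 99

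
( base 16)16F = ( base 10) 367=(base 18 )127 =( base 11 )304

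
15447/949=16+ 263/949=16.28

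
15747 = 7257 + 8490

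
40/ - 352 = -1 + 39/44=- 0.11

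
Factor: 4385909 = 11^1 *53^1*7523^1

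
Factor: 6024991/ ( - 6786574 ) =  - 2^ ( - 1)*7^2*41^1*79^( - 1 )*2999^1*42953^( - 1)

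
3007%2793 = 214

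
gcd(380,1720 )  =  20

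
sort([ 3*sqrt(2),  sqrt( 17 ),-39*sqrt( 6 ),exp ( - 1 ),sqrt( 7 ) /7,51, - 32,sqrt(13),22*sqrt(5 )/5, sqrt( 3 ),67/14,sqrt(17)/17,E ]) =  [ - 39*sqrt( 6),  -  32, sqrt( 17)/17, exp(-1),sqrt ( 7) /7,sqrt( 3 ),E, sqrt(13), sqrt( 17 ),3*sqrt(  2), 67/14,22*sqrt( 5)/5,51 ]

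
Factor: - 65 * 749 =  - 48685  =  - 5^1*7^1*13^1*107^1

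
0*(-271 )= 0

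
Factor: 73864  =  2^3*7^1*1319^1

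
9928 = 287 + 9641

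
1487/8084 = 1487/8084 = 0.18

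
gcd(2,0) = 2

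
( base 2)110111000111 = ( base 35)2UR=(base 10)3527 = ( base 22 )767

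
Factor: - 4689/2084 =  - 9/4 = - 2^( - 2 )*3^2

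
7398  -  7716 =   -  318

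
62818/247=254 + 80/247 = 254.32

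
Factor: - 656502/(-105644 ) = 87/14 = 2^( - 1)*3^1 * 7^ (- 1 )*29^1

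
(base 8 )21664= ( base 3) 110112112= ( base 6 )110152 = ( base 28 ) bic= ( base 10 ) 9140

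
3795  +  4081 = 7876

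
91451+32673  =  124124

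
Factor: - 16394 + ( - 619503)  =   - 67^1*9491^1 = - 635897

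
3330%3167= 163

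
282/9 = 31 + 1/3 = 31.33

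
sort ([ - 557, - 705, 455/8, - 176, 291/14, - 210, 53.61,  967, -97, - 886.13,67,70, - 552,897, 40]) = [ - 886.13 , - 705, - 557, - 552, - 210, - 176, - 97, 291/14, 40, 53.61, 455/8, 67, 70, 897, 967 ] 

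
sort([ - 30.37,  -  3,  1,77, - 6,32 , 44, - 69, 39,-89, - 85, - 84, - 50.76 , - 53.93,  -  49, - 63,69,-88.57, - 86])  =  [-89,-88.57, - 86,-85, - 84, - 69, -63, - 53.93,  -  50.76, - 49, -30.37, -6, - 3, 1,32,39 , 44,  69,  77] 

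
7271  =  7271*1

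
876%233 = 177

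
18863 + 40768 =59631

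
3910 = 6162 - 2252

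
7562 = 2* 3781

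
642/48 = 13 + 3/8=   13.38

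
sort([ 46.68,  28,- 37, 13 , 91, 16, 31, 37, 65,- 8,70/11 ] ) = [  -  37 ,-8, 70/11, 13, 16, 28, 31,37,  46.68, 65, 91 ]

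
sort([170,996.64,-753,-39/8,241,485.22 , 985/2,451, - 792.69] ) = [- 792.69,-753,-39/8, 170, 241,451, 485.22, 985/2,996.64] 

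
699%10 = 9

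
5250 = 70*75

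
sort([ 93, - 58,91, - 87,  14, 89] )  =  [ - 87, - 58, 14, 89, 91, 93 ] 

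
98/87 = 1+ 11/87= 1.13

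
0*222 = 0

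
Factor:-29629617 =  - 3^1*113^1*87403^1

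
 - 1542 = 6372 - 7914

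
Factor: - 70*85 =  - 2^1*5^2*7^1*17^1 = -5950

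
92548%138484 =92548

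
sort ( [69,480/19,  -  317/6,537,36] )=[ - 317/6,480/19,  36, 69  ,  537]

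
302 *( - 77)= - 23254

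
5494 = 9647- 4153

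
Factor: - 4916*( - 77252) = 379770832  =  2^4*7^1*31^1*89^1 * 1229^1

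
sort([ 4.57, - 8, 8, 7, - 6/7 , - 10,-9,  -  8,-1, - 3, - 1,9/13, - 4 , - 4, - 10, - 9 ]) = [ - 10, -10, - 9, - 9, - 8, - 8,-4, - 4, - 3, - 1, - 1, - 6/7, 9/13, 4.57, 7,  8]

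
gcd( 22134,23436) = 1302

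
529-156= 373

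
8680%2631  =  787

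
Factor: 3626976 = 2^5 * 3^1 *37781^1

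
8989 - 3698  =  5291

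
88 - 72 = 16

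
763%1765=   763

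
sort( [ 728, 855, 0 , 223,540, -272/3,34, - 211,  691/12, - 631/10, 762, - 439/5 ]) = [-211,-272/3 ,-439/5, - 631/10,0, 34,691/12, 223 , 540,728, 762, 855]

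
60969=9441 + 51528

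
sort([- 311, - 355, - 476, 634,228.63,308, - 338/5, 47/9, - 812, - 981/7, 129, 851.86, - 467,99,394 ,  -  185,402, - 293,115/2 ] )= [ - 812, - 476, - 467, - 355 , - 311,-293,-185,  -  981/7, - 338/5 , 47/9, 115/2, 99, 129, 228.63,308,394,402,634, 851.86 ] 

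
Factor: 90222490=2^1*5^1*743^1*12143^1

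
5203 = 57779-52576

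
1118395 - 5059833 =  - 3941438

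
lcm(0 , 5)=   0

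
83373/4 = 20843+ 1/4= 20843.25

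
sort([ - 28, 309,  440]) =[ - 28,309,440]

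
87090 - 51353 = 35737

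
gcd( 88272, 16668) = 36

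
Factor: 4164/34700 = 3/25 = 3^1 * 5^( - 2)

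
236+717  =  953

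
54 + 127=181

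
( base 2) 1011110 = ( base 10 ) 94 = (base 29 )37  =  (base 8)136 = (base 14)6a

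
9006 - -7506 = 16512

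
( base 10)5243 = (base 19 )E9I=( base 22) ai7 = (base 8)12173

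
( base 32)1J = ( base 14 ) 39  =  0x33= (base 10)51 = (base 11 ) 47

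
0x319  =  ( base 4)30121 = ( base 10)793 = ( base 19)23E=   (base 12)561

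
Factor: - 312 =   -  2^3*3^1*13^1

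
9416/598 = 4708/299 = 15.75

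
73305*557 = 40830885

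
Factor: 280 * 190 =2^4*5^2*7^1*19^1 = 53200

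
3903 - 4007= - 104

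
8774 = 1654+7120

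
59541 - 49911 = 9630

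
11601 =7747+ 3854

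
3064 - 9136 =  - 6072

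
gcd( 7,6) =1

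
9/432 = 1/48 = 0.02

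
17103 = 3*5701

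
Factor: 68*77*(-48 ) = -2^6*  3^1*7^1*11^1*17^1 = - 251328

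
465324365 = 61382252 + 403942113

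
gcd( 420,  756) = 84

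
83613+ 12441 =96054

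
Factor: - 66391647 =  - 3^1*7^1*17^1*185971^1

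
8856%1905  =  1236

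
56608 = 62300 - 5692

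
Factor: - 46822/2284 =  - 41/2 =- 2^( -1 )*41^1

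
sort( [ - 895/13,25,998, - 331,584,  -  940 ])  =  [ - 940, - 331, - 895/13,25,  584, 998] 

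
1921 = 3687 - 1766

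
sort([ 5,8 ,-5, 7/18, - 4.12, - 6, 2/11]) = [ - 6, - 5, - 4.12, 2/11, 7/18, 5,8 ]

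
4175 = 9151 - 4976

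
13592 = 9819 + 3773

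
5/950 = 1/190=0.01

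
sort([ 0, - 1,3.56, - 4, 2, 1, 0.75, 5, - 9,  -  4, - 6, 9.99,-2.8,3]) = [ - 9, - 6, - 4, - 4, - 2.8, - 1,0, 0.75, 1, 2, 3, 3.56 , 5, 9.99] 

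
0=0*5040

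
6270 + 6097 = 12367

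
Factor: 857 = 857^1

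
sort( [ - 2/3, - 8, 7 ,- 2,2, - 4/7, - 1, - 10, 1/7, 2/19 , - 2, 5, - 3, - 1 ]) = [ - 10, - 8 , - 3,-2 , - 2, - 1,-1 ,-2/3,-4/7,2/19,  1/7,  2, 5, 7] 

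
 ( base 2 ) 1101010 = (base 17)64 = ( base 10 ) 106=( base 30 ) 3G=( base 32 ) 3a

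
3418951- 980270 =2438681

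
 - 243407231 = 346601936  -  590009167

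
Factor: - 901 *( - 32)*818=2^6 * 17^1 * 53^1*  409^1 = 23584576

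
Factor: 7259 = 7^1*  17^1*61^1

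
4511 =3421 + 1090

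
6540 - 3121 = 3419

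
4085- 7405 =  - 3320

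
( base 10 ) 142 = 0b10001110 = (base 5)1032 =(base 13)AC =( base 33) 4A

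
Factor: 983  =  983^1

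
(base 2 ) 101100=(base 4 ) 230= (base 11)40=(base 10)44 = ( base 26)1I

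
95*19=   1805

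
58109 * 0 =0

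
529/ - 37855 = -529/37855 = - 0.01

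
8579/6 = 8579/6 = 1429.83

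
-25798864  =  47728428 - 73527292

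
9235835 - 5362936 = 3872899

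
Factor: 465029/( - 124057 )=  - 131^( - 1)*149^1*947^( - 1 ) * 3121^1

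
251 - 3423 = -3172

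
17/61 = 17/61 = 0.28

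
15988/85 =15988/85 = 188.09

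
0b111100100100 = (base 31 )411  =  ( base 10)3876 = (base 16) f24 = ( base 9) 5276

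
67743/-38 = -1783 + 11/38 = -1782.71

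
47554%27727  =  19827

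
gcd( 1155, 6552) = 21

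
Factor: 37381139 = 37381139^1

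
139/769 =139/769 = 0.18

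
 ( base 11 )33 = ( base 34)12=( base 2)100100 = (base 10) 36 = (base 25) 1b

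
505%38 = 11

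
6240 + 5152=11392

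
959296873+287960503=1247257376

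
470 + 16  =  486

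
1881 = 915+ 966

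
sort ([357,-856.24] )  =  [ - 856.24 , 357]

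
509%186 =137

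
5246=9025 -3779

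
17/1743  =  17/1743 = 0.01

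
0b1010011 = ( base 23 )3E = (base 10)83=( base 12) 6B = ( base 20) 43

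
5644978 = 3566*1583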